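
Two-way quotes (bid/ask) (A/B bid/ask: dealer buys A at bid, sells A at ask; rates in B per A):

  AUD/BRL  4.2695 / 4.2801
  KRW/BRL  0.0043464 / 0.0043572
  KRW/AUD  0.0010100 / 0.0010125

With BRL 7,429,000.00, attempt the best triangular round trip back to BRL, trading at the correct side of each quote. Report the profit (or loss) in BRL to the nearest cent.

Net profit: BRL 21,940.62

Best loop BRL → AUD → KRW → BRL:
BRL 7,429,000.00 ÷ 4.2801 (buy AUD at ask) = AUD 1,735,707.11
AUD 1,735,707.11 ÷ 0.0010125 (buy KRW at ask) = KRW 1,714,278,627
KRW 1,714,278,627 × 0.0043464 (sell KRW at bid) = BRL 7,450,940.62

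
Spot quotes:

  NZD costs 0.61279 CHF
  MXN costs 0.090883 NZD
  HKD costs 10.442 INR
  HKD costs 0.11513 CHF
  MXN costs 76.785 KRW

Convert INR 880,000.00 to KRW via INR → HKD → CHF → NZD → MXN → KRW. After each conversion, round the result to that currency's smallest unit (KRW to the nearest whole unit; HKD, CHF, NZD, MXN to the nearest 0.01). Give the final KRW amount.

INR 880,000.00 ÷ 10.442 = HKD 84,275.04
HKD 84,275.04 × 0.11513 = CHF 9,702.59
CHF 9,702.59 ÷ 0.61279 = NZD 15,833.47
NZD 15,833.47 ÷ 0.090883 = MXN 174,218.17
MXN 174,218.17 × 76.785 = KRW 13,377,342

KRW 13,377,342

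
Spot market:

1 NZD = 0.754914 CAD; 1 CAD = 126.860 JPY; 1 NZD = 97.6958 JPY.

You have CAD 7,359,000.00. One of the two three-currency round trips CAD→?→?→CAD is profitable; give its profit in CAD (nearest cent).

Profit: CAD 148,105.34

Profitable loop is CAD → NZD → JPY → CAD:
CAD 7,359,000.00 ÷ 0.754914 = NZD 9,748,130.25
NZD 9,748,130.25 × 97.6958 = JPY 952,351,383
JPY 952,351,383 ÷ 126.860 = CAD 7,507,105.34
Profit = CAD 7,507,105.34 − CAD 7,359,000.00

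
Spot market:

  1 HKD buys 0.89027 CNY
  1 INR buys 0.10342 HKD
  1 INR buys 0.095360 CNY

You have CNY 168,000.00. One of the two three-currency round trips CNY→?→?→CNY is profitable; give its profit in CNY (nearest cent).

Profitable loop is CNY → HKD → INR → CNY:
CNY 168,000.00 ÷ 0.89027 = HKD 188,706.80
HKD 188,706.80 ÷ 0.10342 = INR 1,824,664.44
INR 1,824,664.44 × 0.095360 = CNY 174,000.00
Profit = CNY 174,000.00 − CNY 168,000.00

Profit: CNY 6,000.00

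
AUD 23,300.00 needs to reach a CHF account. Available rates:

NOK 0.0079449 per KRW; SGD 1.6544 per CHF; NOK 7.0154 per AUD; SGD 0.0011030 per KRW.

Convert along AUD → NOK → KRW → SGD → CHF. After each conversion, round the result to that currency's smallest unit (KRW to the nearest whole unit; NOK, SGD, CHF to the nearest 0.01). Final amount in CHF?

CHF 13,716.86

AUD 23,300.00 × 7.0154 = NOK 163,458.82
NOK 163,458.82 ÷ 0.0079449 = KRW 20,574,056
KRW 20,574,056 × 0.0011030 = SGD 22,693.18
SGD 22,693.18 ÷ 1.6544 = CHF 13,716.86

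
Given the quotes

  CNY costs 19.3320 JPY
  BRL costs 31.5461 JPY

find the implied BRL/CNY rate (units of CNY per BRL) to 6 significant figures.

BRL/CNY = 1.63181

1 BRL × 31.5461 = 31.5461 JPY
31.5461 JPY ÷ 19.3320 = 1.63181 CNY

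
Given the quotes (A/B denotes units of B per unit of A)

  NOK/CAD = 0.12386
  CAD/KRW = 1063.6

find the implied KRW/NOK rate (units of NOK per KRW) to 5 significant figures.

1 KRW ÷ 1063.6 = 0.000940203 CAD
0.000940203 CAD ÷ 0.12386 = 0.00759085 NOK

KRW/NOK = 0.0075909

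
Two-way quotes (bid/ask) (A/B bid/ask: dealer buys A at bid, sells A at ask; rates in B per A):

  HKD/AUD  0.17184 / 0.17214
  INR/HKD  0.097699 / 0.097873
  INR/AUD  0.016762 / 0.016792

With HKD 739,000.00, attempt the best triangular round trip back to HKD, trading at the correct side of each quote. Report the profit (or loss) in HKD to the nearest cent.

Best loop HKD → AUD → INR → HKD:
HKD 739,000.00 × 0.17184 (sell HKD at bid) = AUD 126,989.76
AUD 126,989.76 ÷ 0.016792 (buy INR at ask) = INR 7,562,515.48
INR 7,562,515.48 × 0.097699 (sell INR at bid) = HKD 738,850.20

Net result: HKD -149.80 (no profitable arbitrage after spreads)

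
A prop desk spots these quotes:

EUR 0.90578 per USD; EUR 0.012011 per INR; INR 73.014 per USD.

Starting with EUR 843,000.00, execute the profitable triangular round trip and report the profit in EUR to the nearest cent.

Profit: EUR 27,692.88

Profitable loop is EUR → INR → USD → EUR:
EUR 843,000.00 ÷ 0.012011 = INR 70,185,663.14
INR 70,185,663.14 ÷ 73.014 = USD 961,263.09
USD 961,263.09 × 0.90578 = EUR 870,692.88
Profit = EUR 870,692.88 − EUR 843,000.00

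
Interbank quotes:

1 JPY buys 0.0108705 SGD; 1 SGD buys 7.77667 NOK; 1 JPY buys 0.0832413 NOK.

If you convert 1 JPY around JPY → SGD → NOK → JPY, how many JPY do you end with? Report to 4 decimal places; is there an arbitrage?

1.0156 (arbitrage exists)

Around JPY → SGD → NOK → JPY: 1 × 0.0108705 × 7.77667 ÷ 0.0832413 = 1.015557
Product > 1; profitable direction is JPY → SGD → NOK → JPY.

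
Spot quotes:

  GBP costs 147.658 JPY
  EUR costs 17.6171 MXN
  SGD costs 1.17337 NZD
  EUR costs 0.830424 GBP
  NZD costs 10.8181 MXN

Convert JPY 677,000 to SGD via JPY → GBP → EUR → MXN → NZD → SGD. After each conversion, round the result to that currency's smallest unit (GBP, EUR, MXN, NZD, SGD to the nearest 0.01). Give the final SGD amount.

JPY 677,000 ÷ 147.658 = GBP 4,584.92
GBP 4,584.92 ÷ 0.830424 = EUR 5,521.18
EUR 5,521.18 × 17.6171 = MXN 97,267.18
MXN 97,267.18 ÷ 10.8181 = NZD 8,991.15
NZD 8,991.15 ÷ 1.17337 = SGD 7,662.67

SGD 7,662.67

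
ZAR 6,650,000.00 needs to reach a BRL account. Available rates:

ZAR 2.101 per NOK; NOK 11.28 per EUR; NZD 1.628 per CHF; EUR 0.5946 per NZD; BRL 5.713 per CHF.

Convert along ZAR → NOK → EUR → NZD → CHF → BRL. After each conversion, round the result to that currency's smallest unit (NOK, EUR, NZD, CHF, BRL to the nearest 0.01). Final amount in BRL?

ZAR 6,650,000.00 ÷ 2.101 = NOK 3,165,159.45
NOK 3,165,159.45 ÷ 11.28 = EUR 280,599.24
EUR 280,599.24 ÷ 0.5946 = NZD 471,912.61
NZD 471,912.61 ÷ 1.628 = CHF 289,872.61
CHF 289,872.61 × 5.713 = BRL 1,656,042.22

BRL 1,656,042.22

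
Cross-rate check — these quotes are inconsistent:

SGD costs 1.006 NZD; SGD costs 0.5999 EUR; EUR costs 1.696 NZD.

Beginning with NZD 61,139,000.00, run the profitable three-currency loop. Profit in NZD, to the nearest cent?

Profit: NZD 694,675.17

Profitable loop is NZD → SGD → EUR → NZD:
NZD 61,139,000.00 ÷ 1.006 = SGD 60,774,353.88
SGD 60,774,353.88 × 0.5999 = EUR 36,458,534.89
EUR 36,458,534.89 × 1.696 = NZD 61,833,675.17
Profit = NZD 61,833,675.17 − NZD 61,139,000.00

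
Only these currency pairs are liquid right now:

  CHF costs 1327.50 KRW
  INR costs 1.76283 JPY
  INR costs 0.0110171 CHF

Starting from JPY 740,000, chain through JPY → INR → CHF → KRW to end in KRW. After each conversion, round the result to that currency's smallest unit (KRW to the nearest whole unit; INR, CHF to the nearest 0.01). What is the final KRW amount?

JPY 740,000 ÷ 1.76283 = INR 419,779.56
INR 419,779.56 × 0.0110171 = CHF 4,624.75
CHF 4,624.75 × 1327.50 = KRW 6,139,356

KRW 6,139,356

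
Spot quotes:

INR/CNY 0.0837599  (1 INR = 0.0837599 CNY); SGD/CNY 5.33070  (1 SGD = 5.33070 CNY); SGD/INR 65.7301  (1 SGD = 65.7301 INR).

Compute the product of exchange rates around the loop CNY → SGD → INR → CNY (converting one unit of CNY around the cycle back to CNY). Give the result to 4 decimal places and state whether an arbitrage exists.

Around CNY → SGD → INR → CNY: 1 ÷ 5.33070 × 65.7301 × 0.0837599 = 1.032800
Product > 1; profitable direction is CNY → SGD → INR → CNY.

1.0328 (arbitrage exists)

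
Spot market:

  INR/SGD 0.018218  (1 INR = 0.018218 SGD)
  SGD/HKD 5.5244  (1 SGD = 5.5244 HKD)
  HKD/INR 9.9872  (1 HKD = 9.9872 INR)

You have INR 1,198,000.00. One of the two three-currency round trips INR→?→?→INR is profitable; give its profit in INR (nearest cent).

Profit: INR 6,166.05

Profitable loop is INR → SGD → HKD → INR:
INR 1,198,000.00 × 0.018218 = SGD 21,825.16
SGD 21,825.16 × 5.5244 = HKD 120,570.94
HKD 120,570.94 × 9.9872 = INR 1,204,166.05
Profit = INR 1,204,166.05 − INR 1,198,000.00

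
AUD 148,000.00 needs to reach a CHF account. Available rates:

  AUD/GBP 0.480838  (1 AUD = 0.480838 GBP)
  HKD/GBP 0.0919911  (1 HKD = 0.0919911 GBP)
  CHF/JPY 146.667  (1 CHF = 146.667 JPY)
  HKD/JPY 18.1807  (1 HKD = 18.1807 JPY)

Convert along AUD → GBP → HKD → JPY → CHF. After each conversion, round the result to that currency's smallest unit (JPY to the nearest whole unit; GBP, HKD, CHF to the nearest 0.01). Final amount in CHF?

AUD 148,000.00 × 0.480838 = GBP 71,164.02
GBP 71,164.02 ÷ 0.0919911 = HKD 773,596.79
HKD 773,596.79 × 18.1807 = JPY 14,064,531
JPY 14,064,531 ÷ 146.667 = CHF 95,894.31

CHF 95,894.31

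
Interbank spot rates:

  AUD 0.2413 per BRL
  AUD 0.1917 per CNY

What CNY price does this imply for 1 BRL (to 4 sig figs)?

1 BRL × 0.2413 = 0.2413 AUD
0.2413 AUD ÷ 0.1917 = 1.25874 CNY

BRL/CNY = 1.259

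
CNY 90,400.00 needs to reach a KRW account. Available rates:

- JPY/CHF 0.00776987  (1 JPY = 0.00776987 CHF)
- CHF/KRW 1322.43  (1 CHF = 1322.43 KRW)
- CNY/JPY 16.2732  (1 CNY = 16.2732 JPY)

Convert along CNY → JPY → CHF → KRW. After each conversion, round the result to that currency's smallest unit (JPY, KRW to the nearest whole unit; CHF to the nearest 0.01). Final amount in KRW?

KRW 15,115,679

CNY 90,400.00 × 16.2732 = JPY 1,471,097
JPY 1,471,097 × 0.00776987 = CHF 11,430.23
CHF 11,430.23 × 1322.43 = KRW 15,115,679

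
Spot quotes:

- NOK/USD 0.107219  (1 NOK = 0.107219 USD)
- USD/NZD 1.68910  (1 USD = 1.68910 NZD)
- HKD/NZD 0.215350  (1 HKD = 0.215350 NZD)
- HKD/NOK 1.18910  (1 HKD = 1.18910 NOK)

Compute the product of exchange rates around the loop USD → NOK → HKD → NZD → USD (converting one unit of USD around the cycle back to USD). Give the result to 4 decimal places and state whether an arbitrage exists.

Around USD → NOK → HKD → NZD → USD: 1 ÷ 0.107219 ÷ 1.18910 × 0.215350 ÷ 1.68910 = 0.999999
Product ≈ 1 (deviation 0.000%, within rounding noise).

1.0000 (no arbitrage)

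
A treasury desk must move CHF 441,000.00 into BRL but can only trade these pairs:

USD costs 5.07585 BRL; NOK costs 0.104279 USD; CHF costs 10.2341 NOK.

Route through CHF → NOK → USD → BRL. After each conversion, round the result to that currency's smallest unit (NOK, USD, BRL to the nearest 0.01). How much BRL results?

BRL 2,388,877.54

CHF 441,000.00 × 10.2341 = NOK 4,513,238.10
NOK 4,513,238.10 × 0.104279 = USD 470,635.96
USD 470,635.96 × 5.07585 = BRL 2,388,877.54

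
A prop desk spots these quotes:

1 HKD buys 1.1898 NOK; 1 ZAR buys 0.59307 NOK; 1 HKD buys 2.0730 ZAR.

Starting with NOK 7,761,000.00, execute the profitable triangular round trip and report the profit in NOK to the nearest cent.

Profitable loop is NOK → HKD → ZAR → NOK:
NOK 7,761,000.00 ÷ 1.1898 = HKD 6,522,945.03
HKD 6,522,945.03 × 2.0730 = ZAR 13,522,065.05
ZAR 13,522,065.05 × 0.59307 = NOK 8,019,531.12
Profit = NOK 8,019,531.12 − NOK 7,761,000.00

Profit: NOK 258,531.12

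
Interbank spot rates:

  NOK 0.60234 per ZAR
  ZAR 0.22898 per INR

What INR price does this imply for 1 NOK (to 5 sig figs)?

NOK/INR = 7.2504

1 NOK ÷ 0.60234 = 1.66019 ZAR
1.66019 ZAR ÷ 0.22898 = 7.25038 INR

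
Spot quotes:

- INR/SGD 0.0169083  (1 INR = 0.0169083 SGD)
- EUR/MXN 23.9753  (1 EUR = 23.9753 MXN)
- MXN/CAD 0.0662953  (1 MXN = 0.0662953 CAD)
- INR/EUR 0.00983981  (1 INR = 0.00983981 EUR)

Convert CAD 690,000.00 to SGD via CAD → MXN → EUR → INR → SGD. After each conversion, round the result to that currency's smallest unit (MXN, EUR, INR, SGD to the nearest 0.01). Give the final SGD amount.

CAD 690,000.00 ÷ 0.0662953 = MXN 10,407,977.64
MXN 10,407,977.64 ÷ 23.9753 = EUR 434,112.51
EUR 434,112.51 ÷ 0.00983981 = INR 44,117,976.87
INR 44,117,976.87 × 0.0169083 = SGD 745,959.99

SGD 745,959.99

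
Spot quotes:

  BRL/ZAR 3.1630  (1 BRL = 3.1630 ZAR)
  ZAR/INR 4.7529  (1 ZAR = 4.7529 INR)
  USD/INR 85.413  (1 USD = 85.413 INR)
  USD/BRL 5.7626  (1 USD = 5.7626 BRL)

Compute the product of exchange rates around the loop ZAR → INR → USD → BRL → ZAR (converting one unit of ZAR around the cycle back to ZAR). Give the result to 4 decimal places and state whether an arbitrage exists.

1.0143 (arbitrage exists)

Around ZAR → INR → USD → BRL → ZAR: 1 × 4.7529 ÷ 85.413 × 5.7626 × 3.1630 = 1.014267
Product > 1; profitable direction is ZAR → INR → USD → BRL → ZAR.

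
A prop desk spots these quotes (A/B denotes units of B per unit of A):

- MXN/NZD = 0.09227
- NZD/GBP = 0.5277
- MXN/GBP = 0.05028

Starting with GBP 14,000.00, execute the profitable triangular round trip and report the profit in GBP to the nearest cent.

Profitable loop is GBP → NZD → MXN → GBP:
GBP 14,000.00 ÷ 0.5277 = NZD 26,530.23
NZD 26,530.23 ÷ 0.09227 = MXN 287,528.18
MXN 287,528.18 × 0.05028 = GBP 14,456.92
Profit = GBP 14,456.92 − GBP 14,000.00

Profit: GBP 456.92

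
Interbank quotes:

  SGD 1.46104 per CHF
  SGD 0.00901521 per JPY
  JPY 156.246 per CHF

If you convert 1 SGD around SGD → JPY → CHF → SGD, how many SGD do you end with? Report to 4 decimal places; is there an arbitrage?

1.0372 (arbitrage exists)

Around SGD → JPY → CHF → SGD: 1 ÷ 0.00901521 ÷ 156.246 × 1.46104 = 1.037235
Product > 1; profitable direction is SGD → JPY → CHF → SGD.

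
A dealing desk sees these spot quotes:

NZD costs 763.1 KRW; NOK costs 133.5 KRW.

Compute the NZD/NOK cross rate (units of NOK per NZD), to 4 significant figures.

NZD/NOK = 5.716

1 NZD × 763.1 = 763.1 KRW
763.1 KRW ÷ 133.5 = 5.7161 NOK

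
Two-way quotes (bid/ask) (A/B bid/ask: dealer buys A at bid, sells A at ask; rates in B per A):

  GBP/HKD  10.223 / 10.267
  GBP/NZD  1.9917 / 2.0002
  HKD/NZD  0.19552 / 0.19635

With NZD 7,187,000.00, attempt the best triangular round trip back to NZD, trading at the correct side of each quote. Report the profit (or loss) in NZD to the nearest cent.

Net result: NZD -5,026.95 (no profitable arbitrage after spreads)

Best loop NZD → GBP → HKD → NZD:
NZD 7,187,000.00 ÷ 2.0002 (buy GBP at ask) = GBP 3,593,140.69
GBP 3,593,140.69 × 10.223 (sell GBP at bid) = HKD 36,732,677.23
HKD 36,732,677.23 × 0.19552 (sell HKD at bid) = NZD 7,181,973.05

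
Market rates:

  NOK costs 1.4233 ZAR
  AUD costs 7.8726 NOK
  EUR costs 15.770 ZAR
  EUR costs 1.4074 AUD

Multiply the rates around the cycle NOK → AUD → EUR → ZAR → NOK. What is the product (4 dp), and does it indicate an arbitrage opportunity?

Around NOK → AUD → EUR → ZAR → NOK: 1 ÷ 7.8726 ÷ 1.4074 × 15.770 ÷ 1.4233 = 0.999999
Product ≈ 1 (deviation 0.000%, within rounding noise).

1.0000 (no arbitrage)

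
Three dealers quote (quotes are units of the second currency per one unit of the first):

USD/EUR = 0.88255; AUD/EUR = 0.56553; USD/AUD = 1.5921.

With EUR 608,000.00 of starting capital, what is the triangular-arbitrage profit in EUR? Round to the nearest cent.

Profitable loop is EUR → USD → AUD → EUR:
EUR 608,000.00 ÷ 0.88255 = USD 688,912.81
USD 688,912.81 × 1.5921 = AUD 1,096,818.08
AUD 1,096,818.08 × 0.56553 = EUR 620,283.53
Profit = EUR 620,283.53 − EUR 608,000.00

Profit: EUR 12,283.53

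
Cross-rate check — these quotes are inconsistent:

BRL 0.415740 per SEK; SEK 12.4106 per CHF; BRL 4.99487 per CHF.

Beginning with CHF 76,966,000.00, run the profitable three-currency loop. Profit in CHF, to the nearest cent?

Profitable loop is CHF → SEK → BRL → CHF:
CHF 76,966,000.00 × 12.4106 = SEK 955,194,239.60
SEK 955,194,239.60 × 0.415740 = BRL 397,112,453.17
BRL 397,112,453.17 ÷ 4.99487 = CHF 79,504,061.80
Profit = CHF 79,504,061.80 − CHF 76,966,000.00

Profit: CHF 2,538,061.80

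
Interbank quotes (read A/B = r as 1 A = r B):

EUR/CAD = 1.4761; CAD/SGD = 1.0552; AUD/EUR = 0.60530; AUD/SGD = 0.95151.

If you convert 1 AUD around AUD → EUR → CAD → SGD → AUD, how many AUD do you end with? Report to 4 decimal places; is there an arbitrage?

Around AUD → EUR → CAD → SGD → AUD: 1 × 0.60530 × 1.4761 × 1.0552 ÷ 0.95151 = 0.990850
Product < 1; profitable direction is AUD → SGD → CAD → EUR → AUD.

0.9908 (arbitrage exists)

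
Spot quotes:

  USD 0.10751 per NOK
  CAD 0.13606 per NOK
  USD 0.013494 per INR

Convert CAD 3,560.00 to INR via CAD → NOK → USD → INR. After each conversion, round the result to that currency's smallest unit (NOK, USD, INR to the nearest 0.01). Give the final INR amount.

INR 208,462.28

CAD 3,560.00 ÷ 0.13606 = NOK 26,164.93
NOK 26,164.93 × 0.10751 = USD 2,812.99
USD 2,812.99 ÷ 0.013494 = INR 208,462.28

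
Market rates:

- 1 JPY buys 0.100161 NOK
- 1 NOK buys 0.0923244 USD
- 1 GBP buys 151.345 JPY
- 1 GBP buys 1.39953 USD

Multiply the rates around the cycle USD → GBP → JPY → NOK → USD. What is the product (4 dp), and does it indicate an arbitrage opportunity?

1.0000 (no arbitrage)

Around USD → GBP → JPY → NOK → USD: 1 ÷ 1.39953 × 151.345 × 0.100161 × 0.0923244 = 1.000002
Product ≈ 1 (deviation 0.000%, within rounding noise).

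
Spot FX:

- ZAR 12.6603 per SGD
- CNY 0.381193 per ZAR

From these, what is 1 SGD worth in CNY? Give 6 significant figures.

1 SGD × 12.6603 = 12.6603 ZAR
12.6603 ZAR × 0.381193 = 4.82602 CNY

SGD/CNY = 4.82602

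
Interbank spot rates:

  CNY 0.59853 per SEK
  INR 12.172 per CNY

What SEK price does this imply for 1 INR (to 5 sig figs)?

INR/SEK = 0.13726

1 INR ÷ 12.172 = 0.0821558 CNY
0.0821558 CNY ÷ 0.59853 = 0.137263 SEK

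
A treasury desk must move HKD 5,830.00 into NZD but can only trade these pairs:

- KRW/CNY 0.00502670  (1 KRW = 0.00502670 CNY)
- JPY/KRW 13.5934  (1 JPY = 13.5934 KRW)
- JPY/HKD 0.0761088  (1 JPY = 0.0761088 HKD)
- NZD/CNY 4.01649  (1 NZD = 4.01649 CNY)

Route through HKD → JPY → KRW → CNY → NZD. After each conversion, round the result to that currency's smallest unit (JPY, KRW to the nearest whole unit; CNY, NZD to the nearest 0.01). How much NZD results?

NZD 1,303.16

HKD 5,830.00 ÷ 0.0761088 = JPY 76,601
JPY 76,601 × 13.5934 = KRW 1,041,268
KRW 1,041,268 × 0.00502670 = CNY 5,234.14
CNY 5,234.14 ÷ 4.01649 = NZD 1,303.16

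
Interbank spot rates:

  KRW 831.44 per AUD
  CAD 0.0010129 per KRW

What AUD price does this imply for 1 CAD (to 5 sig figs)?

1 CAD ÷ 0.0010129 = 987.264 KRW
987.264 KRW ÷ 831.44 = 1.18741 AUD

CAD/AUD = 1.1874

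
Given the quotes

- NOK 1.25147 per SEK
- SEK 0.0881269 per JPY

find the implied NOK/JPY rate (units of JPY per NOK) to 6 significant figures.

NOK/JPY = 9.06716

1 NOK ÷ 1.25147 = 0.79906 SEK
0.79906 SEK ÷ 0.0881269 = 9.06716 JPY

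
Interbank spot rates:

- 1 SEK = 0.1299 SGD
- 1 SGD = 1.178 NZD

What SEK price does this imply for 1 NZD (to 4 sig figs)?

NZD/SEK = 6.535

1 NZD ÷ 1.178 = 0.848896 SGD
0.848896 SGD ÷ 0.1299 = 6.535 SEK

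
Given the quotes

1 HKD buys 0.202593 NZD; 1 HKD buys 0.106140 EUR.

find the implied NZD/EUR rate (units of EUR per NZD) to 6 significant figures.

1 NZD ÷ 0.202593 = 4.936 HKD
4.936 HKD × 0.106140 = 0.523908 EUR

NZD/EUR = 0.523908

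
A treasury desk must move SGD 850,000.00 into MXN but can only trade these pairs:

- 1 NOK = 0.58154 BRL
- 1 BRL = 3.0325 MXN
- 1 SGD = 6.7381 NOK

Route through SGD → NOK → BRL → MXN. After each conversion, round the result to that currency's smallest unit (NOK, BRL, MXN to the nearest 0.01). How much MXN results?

SGD 850,000.00 × 6.7381 = NOK 5,727,385.00
NOK 5,727,385.00 × 0.58154 = BRL 3,330,703.47
BRL 3,330,703.47 × 3.0325 = MXN 10,100,358.27

MXN 10,100,358.27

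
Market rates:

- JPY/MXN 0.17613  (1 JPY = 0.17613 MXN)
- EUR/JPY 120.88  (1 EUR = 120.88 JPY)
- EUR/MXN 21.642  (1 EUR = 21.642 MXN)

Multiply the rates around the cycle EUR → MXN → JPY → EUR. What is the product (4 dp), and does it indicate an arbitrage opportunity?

1.0165 (arbitrage exists)

Around EUR → MXN → JPY → EUR: 1 × 21.642 ÷ 0.17613 ÷ 120.88 = 1.016505
Product > 1; profitable direction is EUR → MXN → JPY → EUR.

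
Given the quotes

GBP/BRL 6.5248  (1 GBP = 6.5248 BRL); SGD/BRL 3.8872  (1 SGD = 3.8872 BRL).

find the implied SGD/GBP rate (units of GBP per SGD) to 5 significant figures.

SGD/GBP = 0.59576

1 SGD × 3.8872 = 3.8872 BRL
3.8872 BRL ÷ 6.5248 = 0.595758 GBP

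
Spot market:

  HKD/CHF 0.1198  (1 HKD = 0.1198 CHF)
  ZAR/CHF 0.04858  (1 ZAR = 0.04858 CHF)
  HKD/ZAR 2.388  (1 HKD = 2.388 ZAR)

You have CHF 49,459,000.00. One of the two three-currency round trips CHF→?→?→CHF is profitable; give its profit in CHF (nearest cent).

Profit: CHF 1,616,228.28

Profitable loop is CHF → ZAR → HKD → CHF:
CHF 49,459,000.00 ÷ 0.04858 = ZAR 1,018,093,865.79
ZAR 1,018,093,865.79 ÷ 2.388 = HKD 426,337,464.74
HKD 426,337,464.74 × 0.1198 = CHF 51,075,228.28
Profit = CHF 51,075,228.28 − CHF 49,459,000.00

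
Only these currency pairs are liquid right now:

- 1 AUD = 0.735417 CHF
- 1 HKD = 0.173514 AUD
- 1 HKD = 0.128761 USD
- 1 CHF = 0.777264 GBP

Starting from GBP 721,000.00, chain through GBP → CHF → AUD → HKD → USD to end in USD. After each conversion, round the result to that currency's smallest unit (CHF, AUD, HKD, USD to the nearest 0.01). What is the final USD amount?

USD 936,015.12

GBP 721,000.00 ÷ 0.777264 = CHF 927,612.75
CHF 927,612.75 ÷ 0.735417 = AUD 1,261,342.54
AUD 1,261,342.54 ÷ 0.173514 = HKD 7,269,399.24
HKD 7,269,399.24 × 0.128761 = USD 936,015.12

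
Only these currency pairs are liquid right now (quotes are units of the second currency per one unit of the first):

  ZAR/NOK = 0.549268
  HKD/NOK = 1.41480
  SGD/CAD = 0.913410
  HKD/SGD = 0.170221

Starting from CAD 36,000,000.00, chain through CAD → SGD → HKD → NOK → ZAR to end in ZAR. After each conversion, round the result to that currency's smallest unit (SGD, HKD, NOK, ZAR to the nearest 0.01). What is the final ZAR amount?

CAD 36,000,000.00 ÷ 0.913410 = SGD 39,412,750.02
SGD 39,412,750.02 ÷ 0.170221 = HKD 231,538,705.68
HKD 231,538,705.68 × 1.41480 = NOK 327,580,960.80
NOK 327,580,960.80 ÷ 0.549268 = ZAR 596,395,495.10

ZAR 596,395,495.10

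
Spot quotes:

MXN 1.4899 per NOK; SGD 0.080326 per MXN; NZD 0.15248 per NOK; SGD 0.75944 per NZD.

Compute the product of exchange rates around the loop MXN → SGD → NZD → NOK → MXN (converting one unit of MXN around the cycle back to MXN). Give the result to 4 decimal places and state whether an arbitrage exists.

Around MXN → SGD → NZD → NOK → MXN: 1 × 0.080326 ÷ 0.75944 ÷ 0.15248 × 1.4899 = 1.033492
Product > 1; profitable direction is MXN → SGD → NZD → NOK → MXN.

1.0335 (arbitrage exists)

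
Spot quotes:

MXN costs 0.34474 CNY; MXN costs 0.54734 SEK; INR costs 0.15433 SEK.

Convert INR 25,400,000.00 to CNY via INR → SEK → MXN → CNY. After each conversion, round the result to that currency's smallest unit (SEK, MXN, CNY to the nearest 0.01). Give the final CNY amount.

INR 25,400,000.00 × 0.15433 = SEK 3,919,982.00
SEK 3,919,982.00 ÷ 0.54734 = MXN 7,161,877.44
MXN 7,161,877.44 × 0.34474 = CNY 2,468,985.63

CNY 2,468,985.63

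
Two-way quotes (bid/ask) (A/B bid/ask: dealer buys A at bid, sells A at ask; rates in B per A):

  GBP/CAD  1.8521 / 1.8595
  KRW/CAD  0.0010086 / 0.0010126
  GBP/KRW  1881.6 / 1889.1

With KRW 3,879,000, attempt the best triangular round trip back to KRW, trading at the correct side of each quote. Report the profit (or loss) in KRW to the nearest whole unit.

Net profit: KRW 79,857

Best loop KRW → CAD → GBP → KRW:
KRW 3,879,000 × 0.0010086 (sell KRW at bid) = CAD 3,912.36
CAD 3,912.36 ÷ 1.8595 (buy GBP at ask) = GBP 2,103.98
GBP 2,103.98 × 1881.6 (sell GBP at bid) = KRW 3,958,857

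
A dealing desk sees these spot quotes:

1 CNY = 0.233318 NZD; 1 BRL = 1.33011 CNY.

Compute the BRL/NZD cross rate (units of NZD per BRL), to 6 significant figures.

BRL/NZD = 0.310339

1 BRL × 1.33011 = 1.33011 CNY
1.33011 CNY × 0.233318 = 0.310339 NZD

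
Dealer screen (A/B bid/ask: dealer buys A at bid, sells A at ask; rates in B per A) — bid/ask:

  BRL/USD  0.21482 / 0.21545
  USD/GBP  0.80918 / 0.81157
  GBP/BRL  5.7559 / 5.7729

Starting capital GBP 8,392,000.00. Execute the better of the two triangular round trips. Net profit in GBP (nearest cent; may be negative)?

Net profit: GBP 4,505.32

Best loop GBP → BRL → USD → GBP:
GBP 8,392,000.00 × 5.7559 (sell GBP at bid) = BRL 48,303,512.80
BRL 48,303,512.80 × 0.21482 (sell BRL at bid) = USD 10,376,560.62
USD 10,376,560.62 × 0.80918 (sell USD at bid) = GBP 8,396,505.32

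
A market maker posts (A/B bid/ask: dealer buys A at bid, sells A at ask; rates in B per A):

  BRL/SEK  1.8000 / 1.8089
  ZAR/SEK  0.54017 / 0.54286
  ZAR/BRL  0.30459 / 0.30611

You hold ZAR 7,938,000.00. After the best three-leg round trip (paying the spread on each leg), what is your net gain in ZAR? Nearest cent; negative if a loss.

Best loop ZAR → BRL → SEK → ZAR:
ZAR 7,938,000.00 × 0.30459 (sell ZAR at bid) = BRL 2,417,835.42
BRL 2,417,835.42 × 1.8000 (sell BRL at bid) = SEK 4,352,103.76
SEK 4,352,103.76 ÷ 0.54286 (buy ZAR at ask) = ZAR 8,016,991.04

Net profit: ZAR 78,991.04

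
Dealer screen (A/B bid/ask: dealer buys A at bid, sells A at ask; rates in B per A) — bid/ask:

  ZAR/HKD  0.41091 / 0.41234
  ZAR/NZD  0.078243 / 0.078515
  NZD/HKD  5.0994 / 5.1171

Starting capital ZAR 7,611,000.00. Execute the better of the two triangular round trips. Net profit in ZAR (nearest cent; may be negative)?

Net profit: ZAR 173,162.49

Best loop ZAR → HKD → NZD → ZAR:
ZAR 7,611,000.00 × 0.41091 (sell ZAR at bid) = HKD 3,127,436.01
HKD 3,127,436.01 ÷ 5.1171 (buy NZD at ask) = NZD 611,173.52
NZD 611,173.52 ÷ 0.078515 (buy ZAR at ask) = ZAR 7,784,162.49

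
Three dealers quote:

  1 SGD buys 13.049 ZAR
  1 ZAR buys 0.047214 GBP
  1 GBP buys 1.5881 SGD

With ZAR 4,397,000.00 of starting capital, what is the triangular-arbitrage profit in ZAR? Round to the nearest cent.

Profit: ZAR 96,974.39

Profitable loop is ZAR → SGD → GBP → ZAR:
ZAR 4,397,000.00 ÷ 13.049 = SGD 336,960.69
SGD 336,960.69 ÷ 1.5881 = GBP 212,178.51
GBP 212,178.51 ÷ 0.047214 = ZAR 4,493,974.39
Profit = ZAR 4,493,974.39 − ZAR 4,397,000.00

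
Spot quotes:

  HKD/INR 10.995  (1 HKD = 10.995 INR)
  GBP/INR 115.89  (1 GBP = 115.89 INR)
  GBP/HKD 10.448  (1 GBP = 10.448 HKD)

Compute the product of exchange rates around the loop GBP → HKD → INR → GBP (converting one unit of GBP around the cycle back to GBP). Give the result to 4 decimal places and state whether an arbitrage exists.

0.9912 (arbitrage exists)

Around GBP → HKD → INR → GBP: 1 × 10.448 × 10.995 ÷ 115.89 = 0.991248
Product < 1; profitable direction is GBP → INR → HKD → GBP.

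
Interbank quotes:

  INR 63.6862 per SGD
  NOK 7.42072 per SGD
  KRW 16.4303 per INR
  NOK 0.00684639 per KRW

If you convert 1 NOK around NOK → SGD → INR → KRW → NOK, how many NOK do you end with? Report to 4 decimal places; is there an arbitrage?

Around NOK → SGD → INR → KRW → NOK: 1 ÷ 7.42072 × 63.6862 × 16.4303 × 0.00684639 = 0.965398
Product < 1; profitable direction is NOK → KRW → INR → SGD → NOK.

0.9654 (arbitrage exists)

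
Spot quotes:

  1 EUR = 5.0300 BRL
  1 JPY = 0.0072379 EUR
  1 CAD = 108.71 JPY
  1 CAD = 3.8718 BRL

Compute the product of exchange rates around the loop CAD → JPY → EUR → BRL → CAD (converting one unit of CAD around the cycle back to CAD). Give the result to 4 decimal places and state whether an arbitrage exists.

1.0222 (arbitrage exists)

Around CAD → JPY → EUR → BRL → CAD: 1 × 108.71 × 0.0072379 × 5.0300 ÷ 3.8718 = 1.022203
Product > 1; profitable direction is CAD → JPY → EUR → BRL → CAD.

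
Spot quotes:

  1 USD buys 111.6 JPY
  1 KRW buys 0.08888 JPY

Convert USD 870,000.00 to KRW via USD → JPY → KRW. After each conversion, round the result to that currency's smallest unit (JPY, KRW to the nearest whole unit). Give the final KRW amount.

KRW 1,092,394,239

USD 870,000.00 × 111.6 = JPY 97,092,000
JPY 97,092,000 ÷ 0.08888 = KRW 1,092,394,239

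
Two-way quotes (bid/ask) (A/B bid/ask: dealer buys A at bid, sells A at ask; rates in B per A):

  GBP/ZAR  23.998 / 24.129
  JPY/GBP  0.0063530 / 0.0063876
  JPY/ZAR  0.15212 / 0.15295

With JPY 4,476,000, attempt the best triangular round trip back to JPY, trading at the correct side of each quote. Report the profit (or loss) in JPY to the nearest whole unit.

Net result: JPY -14,360 (no profitable arbitrage after spreads)

Best loop JPY → GBP → ZAR → JPY:
JPY 4,476,000 × 0.0063530 (sell JPY at bid) = GBP 28,436.03
GBP 28,436.03 × 23.998 (sell GBP at bid) = ZAR 682,407.80
ZAR 682,407.80 ÷ 0.15295 (buy JPY at ask) = JPY 4,461,640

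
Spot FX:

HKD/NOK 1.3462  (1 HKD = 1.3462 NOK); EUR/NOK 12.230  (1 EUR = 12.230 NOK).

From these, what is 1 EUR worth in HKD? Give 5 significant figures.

EUR/HKD = 9.0848

1 EUR × 12.230 = 12.23 NOK
12.23 NOK ÷ 1.3462 = 9.08483 HKD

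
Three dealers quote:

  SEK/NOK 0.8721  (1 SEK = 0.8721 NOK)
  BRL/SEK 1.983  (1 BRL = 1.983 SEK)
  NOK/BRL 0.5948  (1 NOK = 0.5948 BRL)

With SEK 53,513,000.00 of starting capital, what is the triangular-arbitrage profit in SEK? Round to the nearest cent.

Profit: SEK 1,532,175.31

Profitable loop is SEK → NOK → BRL → SEK:
SEK 53,513,000.00 × 0.8721 = NOK 46,668,687.30
NOK 46,668,687.30 × 0.5948 = BRL 27,758,535.21
BRL 27,758,535.21 × 1.983 = SEK 55,045,175.31
Profit = SEK 55,045,175.31 − SEK 53,513,000.00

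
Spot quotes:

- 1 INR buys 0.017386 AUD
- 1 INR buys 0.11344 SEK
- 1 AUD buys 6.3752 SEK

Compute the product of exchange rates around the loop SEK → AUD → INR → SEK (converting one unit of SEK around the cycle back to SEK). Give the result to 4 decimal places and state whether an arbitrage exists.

Around SEK → AUD → INR → SEK: 1 ÷ 6.3752 ÷ 0.017386 × 0.11344 = 1.023464
Product > 1; profitable direction is SEK → AUD → INR → SEK.

1.0235 (arbitrage exists)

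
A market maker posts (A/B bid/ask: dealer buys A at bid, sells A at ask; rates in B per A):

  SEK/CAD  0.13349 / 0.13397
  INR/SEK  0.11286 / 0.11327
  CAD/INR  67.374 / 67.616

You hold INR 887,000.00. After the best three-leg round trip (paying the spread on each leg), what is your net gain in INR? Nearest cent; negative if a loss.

Net profit: INR 13,336.24

Best loop INR → SEK → CAD → INR:
INR 887,000.00 × 0.11286 (sell INR at bid) = SEK 100,106.82
SEK 100,106.82 × 0.13349 (sell SEK at bid) = CAD 13,363.26
CAD 13,363.26 × 67.374 (sell CAD at bid) = INR 900,336.24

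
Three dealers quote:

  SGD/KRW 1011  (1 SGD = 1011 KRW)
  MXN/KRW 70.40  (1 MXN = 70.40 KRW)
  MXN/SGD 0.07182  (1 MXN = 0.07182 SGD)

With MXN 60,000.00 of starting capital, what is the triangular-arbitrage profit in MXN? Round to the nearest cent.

Profitable loop is MXN → SGD → KRW → MXN:
MXN 60,000.00 × 0.07182 = SGD 4,309.20
SGD 4,309.20 × 1011 = KRW 4,356,601
KRW 4,356,601 ÷ 70.40 = MXN 61,883.54
Profit = MXN 61,883.54 − MXN 60,000.00

Profit: MXN 1,883.54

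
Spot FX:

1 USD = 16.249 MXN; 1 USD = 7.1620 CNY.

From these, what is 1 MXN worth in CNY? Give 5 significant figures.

1 MXN ÷ 16.249 = 0.0615422 USD
0.0615422 USD × 7.1620 = 0.440766 CNY

MXN/CNY = 0.44077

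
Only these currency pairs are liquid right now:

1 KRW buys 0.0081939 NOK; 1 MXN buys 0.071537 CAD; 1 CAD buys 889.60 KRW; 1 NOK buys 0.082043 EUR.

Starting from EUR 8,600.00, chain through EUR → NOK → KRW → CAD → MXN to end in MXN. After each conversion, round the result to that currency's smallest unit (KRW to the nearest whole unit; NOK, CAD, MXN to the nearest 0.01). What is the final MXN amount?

EUR 8,600.00 ÷ 0.082043 = NOK 104,823.08
NOK 104,823.08 ÷ 0.0081939 = KRW 12,792,819
KRW 12,792,819 ÷ 889.60 = CAD 14,380.42
CAD 14,380.42 ÷ 0.071537 = MXN 201,020.73

MXN 201,020.73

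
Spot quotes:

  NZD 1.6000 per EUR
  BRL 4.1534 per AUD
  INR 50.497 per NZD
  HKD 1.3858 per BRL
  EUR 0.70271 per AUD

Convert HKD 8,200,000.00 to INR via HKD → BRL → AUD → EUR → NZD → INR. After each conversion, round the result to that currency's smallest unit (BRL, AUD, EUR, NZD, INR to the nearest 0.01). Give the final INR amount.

INR 80,885,603.26

HKD 8,200,000.00 ÷ 1.3858 = BRL 5,917,159.76
BRL 5,917,159.76 ÷ 4.1534 = AUD 1,424,654.44
AUD 1,424,654.44 × 0.70271 = EUR 1,001,118.92
EUR 1,001,118.92 × 1.6000 = NZD 1,601,790.27
NZD 1,601,790.27 × 50.497 = INR 80,885,603.26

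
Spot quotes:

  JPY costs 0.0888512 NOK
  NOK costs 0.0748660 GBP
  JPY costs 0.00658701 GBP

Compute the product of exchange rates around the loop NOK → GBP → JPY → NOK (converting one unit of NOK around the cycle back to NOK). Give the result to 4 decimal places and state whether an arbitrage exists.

Around NOK → GBP → JPY → NOK: 1 × 0.0748660 ÷ 0.00658701 × 0.0888512 = 1.009856
Product > 1; profitable direction is NOK → GBP → JPY → NOK.

1.0099 (arbitrage exists)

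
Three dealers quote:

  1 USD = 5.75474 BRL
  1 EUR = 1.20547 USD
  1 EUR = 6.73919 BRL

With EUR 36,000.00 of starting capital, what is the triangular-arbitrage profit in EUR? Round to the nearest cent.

Profit: EUR 1,057.57

Profitable loop is EUR → USD → BRL → EUR:
EUR 36,000.00 × 1.20547 = USD 43,396.92
USD 43,396.92 × 5.75474 = BRL 249,737.99
BRL 249,737.99 ÷ 6.73919 = EUR 37,057.57
Profit = EUR 37,057.57 − EUR 36,000.00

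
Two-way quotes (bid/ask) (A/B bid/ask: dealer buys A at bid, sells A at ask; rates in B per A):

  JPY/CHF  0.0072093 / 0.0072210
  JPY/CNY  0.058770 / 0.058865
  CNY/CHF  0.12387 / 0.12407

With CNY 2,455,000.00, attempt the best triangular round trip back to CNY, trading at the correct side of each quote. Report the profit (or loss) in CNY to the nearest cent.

Net profit: CNY 20,004.43

Best loop CNY → CHF → JPY → CNY:
CNY 2,455,000.00 × 0.12387 (sell CNY at bid) = CHF 304,100.85
CHF 304,100.85 ÷ 0.0072210 (buy JPY at ask) = JPY 42,113,398
JPY 42,113,398 × 0.058770 (sell JPY at bid) = CNY 2,475,004.43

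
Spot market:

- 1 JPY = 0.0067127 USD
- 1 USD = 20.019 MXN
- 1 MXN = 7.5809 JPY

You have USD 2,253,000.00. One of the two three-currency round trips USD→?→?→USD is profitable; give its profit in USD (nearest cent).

Profit: USD 42,205.51

Profitable loop is USD → MXN → JPY → USD:
USD 2,253,000.00 × 20.019 = MXN 45,102,807.00
MXN 45,102,807.00 × 7.5809 = JPY 341,919,870
JPY 341,919,870 × 0.0067127 = USD 2,295,205.51
Profit = USD 2,295,205.51 − USD 2,253,000.00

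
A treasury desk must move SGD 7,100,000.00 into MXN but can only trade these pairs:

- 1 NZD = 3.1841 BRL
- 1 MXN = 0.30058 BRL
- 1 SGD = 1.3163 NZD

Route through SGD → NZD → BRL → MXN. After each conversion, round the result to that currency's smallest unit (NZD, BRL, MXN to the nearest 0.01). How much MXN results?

MXN 99,001,060.92

SGD 7,100,000.00 × 1.3163 = NZD 9,345,730.00
NZD 9,345,730.00 × 3.1841 = BRL 29,757,738.89
BRL 29,757,738.89 ÷ 0.30058 = MXN 99,001,060.92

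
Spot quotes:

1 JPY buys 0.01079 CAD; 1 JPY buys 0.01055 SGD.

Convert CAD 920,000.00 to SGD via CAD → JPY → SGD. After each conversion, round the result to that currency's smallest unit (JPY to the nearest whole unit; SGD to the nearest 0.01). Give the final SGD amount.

CAD 920,000.00 ÷ 0.01079 = JPY 85,264,133
JPY 85,264,133 × 0.01055 = SGD 899,536.60

SGD 899,536.60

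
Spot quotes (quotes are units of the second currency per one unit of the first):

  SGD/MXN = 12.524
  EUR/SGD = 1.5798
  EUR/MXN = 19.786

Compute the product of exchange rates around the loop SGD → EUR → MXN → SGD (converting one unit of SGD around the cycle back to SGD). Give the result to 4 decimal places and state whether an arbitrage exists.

1.0000 (no arbitrage)

Around SGD → EUR → MXN → SGD: 1 ÷ 1.5798 × 19.786 ÷ 12.524 = 1.000030
Product ≈ 1 (deviation 0.003%, within rounding noise).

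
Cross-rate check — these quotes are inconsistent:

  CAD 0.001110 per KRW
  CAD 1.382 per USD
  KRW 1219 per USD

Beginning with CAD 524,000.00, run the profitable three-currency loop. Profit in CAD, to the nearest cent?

Profit: CAD 11,195.74

Profitable loop is CAD → KRW → USD → CAD:
CAD 524,000.00 ÷ 0.001110 = KRW 472,072,072
KRW 472,072,072 ÷ 1219 = USD 387,261.75
USD 387,261.75 × 1.382 = CAD 535,195.74
Profit = CAD 535,195.74 − CAD 524,000.00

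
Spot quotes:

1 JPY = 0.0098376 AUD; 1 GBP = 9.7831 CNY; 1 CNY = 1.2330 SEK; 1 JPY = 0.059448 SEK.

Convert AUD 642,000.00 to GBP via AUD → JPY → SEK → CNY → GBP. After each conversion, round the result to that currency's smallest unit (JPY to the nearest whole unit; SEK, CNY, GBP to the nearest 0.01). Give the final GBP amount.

GBP 321,620.37

AUD 642,000.00 ÷ 0.0098376 = JPY 65,259,819
JPY 65,259,819 × 0.059448 = SEK 3,879,565.72
SEK 3,879,565.72 ÷ 1.2330 = CNY 3,146,444.22
CNY 3,146,444.22 ÷ 9.7831 = GBP 321,620.37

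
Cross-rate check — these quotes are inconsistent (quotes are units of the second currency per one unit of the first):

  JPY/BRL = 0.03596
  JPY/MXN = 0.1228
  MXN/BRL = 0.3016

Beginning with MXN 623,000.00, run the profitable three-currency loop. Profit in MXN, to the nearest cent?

Profit: MXN 18,649.81

Profitable loop is MXN → BRL → JPY → MXN:
MXN 623,000.00 × 0.3016 = BRL 187,896.80
BRL 187,896.80 ÷ 0.03596 = JPY 5,225,161
JPY 5,225,161 × 0.1228 = MXN 641,649.81
Profit = MXN 641,649.81 − MXN 623,000.00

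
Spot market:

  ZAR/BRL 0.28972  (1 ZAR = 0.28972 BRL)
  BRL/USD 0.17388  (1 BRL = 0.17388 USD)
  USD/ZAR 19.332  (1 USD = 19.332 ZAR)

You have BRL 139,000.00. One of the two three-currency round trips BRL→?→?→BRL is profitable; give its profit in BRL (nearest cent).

Profitable loop is BRL → ZAR → USD → BRL:
BRL 139,000.00 ÷ 0.28972 = ZAR 479,773.57
ZAR 479,773.57 ÷ 19.332 = USD 24,817.59
USD 24,817.59 ÷ 0.17388 = BRL 142,728.24
Profit = BRL 142,728.24 − BRL 139,000.00

Profit: BRL 3,728.24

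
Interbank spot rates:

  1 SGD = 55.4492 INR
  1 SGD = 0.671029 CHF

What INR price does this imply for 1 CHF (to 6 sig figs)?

CHF/INR = 82.6331

1 CHF ÷ 0.671029 = 1.49025 SGD
1.49025 SGD × 55.4492 = 82.6331 INR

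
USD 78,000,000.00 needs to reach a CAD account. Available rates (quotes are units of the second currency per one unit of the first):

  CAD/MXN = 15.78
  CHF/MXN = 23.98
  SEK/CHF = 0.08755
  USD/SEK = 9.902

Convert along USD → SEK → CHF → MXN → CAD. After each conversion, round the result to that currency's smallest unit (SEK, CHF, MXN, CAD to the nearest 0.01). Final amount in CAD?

CAD 102,758,050.18

USD 78,000,000.00 × 9.902 = SEK 772,356,000.00
SEK 772,356,000.00 × 0.08755 = CHF 67,619,767.80
CHF 67,619,767.80 × 23.98 = MXN 1,621,522,031.84
MXN 1,621,522,031.84 ÷ 15.78 = CAD 102,758,050.18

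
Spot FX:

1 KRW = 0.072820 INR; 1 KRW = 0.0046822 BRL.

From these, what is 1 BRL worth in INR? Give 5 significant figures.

BRL/INR = 15.553

1 BRL ÷ 0.0046822 = 213.575 KRW
213.575 KRW × 0.072820 = 15.5525 INR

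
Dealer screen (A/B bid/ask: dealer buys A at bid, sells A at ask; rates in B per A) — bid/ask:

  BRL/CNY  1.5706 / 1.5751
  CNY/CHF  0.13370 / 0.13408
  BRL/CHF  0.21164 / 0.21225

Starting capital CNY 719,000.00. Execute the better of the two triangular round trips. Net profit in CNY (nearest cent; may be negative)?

Net profit: CNY 1,534.05

Best loop CNY → BRL → CHF → CNY:
CNY 719,000.00 ÷ 1.5751 (buy BRL at ask) = BRL 456,478.95
BRL 456,478.95 × 0.21164 (sell BRL at bid) = CHF 96,609.21
CHF 96,609.21 ÷ 0.13408 (buy CNY at ask) = CNY 720,534.05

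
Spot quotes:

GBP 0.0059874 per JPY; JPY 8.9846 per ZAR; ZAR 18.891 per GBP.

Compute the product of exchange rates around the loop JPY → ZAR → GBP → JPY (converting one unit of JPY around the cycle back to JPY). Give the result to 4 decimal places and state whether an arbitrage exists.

Around JPY → ZAR → GBP → JPY: 1 ÷ 8.9846 ÷ 18.891 ÷ 0.0059874 = 0.984029
Product < 1; profitable direction is JPY → GBP → ZAR → JPY.

0.9840 (arbitrage exists)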